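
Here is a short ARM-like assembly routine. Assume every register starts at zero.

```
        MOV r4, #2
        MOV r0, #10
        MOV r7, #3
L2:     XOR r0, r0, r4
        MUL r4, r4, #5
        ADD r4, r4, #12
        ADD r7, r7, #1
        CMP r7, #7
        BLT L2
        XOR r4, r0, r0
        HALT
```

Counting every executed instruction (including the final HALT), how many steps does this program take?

MOV r4, #2 → r4=2
MOV r0, #10 → r0=10
MOV r7, #3 → r7=3
XOR r0, r0, r4 → r0=10^2=8
MUL r4, r4, #5 → r4=2*5=10
ADD r4, r4, #12 → r4=10+12=22
ADD r7, r7, #1 → r7=3+1=4
CMP r7, #7  (cmp 4,7)
BLT L2: taken
XOR r0, r0, r4 → r0=8^22=30
MUL r4, r4, #5 → r4=22*5=110
ADD r4, r4, #12 → r4=110+12=122
ADD r7, r7, #1 → r7=4+1=5
CMP r7, #7  (cmp 5,7)
BLT L2: taken
XOR r0, r0, r4 → r0=30^122=100
MUL r4, r4, #5 → r4=122*5=610
ADD r4, r4, #12 → r4=610+12=622
ADD r7, r7, #1 → r7=5+1=6
CMP r7, #7  (cmp 6,7)
BLT L2: taken
XOR r0, r0, r4 → r0=100^622=522
MUL r4, r4, #5 → r4=622*5=3110
ADD r4, r4, #12 → r4=3110+12=3122
ADD r7, r7, #1 → r7=6+1=7
CMP r7, #7  (cmp 7,7)
BLT L2: not taken
XOR r4, r0, r0 → r4=522^522=0
halt.
Total executed instructions: 29.

29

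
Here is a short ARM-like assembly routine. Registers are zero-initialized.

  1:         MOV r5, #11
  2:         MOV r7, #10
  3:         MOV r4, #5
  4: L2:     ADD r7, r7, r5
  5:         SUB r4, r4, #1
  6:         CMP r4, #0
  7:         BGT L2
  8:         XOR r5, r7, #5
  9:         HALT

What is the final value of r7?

r5=11
r7=10
r4=5
r7=10+11=21
r4=5-1=4
CMP r4, #0  (cmp 4,0)
BGT L2: taken
r7=21+11=32
r4=4-1=3
CMP r4, #0  (cmp 3,0)
BGT L2: taken
r7=32+11=43
r4=3-1=2
CMP r4, #0  (cmp 2,0)
BGT L2: taken
r7=43+11=54
r4=2-1=1
CMP r4, #0  (cmp 1,0)
BGT L2: taken
r7=54+11=65
r4=1-1=0
CMP r4, #0  (cmp 0,0)
BGT L2: not taken
r5=65^5=68
halt.

65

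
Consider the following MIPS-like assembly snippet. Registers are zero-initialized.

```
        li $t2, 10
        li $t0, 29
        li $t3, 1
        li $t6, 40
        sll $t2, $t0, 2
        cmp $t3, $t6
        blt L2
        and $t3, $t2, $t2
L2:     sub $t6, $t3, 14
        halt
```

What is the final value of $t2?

after li $t2, 10: $t2=10
after li $t0, 29: $t0=29
after li $t3, 1: $t3=1
after li $t6, 40: $t6=40
after sll $t2, $t0, 2: $t2=29<<2=116
cmp $t3, $t6  (cmp 1,40)
blt L2: taken
after sub $t6, $t3, 14: $t6=1-14=-13
halt.

116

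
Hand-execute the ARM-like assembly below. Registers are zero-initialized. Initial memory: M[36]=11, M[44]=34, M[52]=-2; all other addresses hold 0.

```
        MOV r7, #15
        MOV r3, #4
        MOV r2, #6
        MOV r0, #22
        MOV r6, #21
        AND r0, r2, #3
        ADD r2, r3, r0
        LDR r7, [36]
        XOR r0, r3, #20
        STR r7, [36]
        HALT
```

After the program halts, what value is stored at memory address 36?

11

after MOV r7, #15: r7=15
after MOV r3, #4: r3=4
after MOV r2, #6: r2=6
after MOV r0, #22: r0=22
after MOV r6, #21: r6=21
after AND r0, r2, #3: r0=6&3=2
after ADD r2, r3, r0: r2=4+2=6
after LDR r7, [36]: r7=M[36]=11
after XOR r0, r3, #20: r0=4^20=16
STR r7, [36] → M[36]=11
halt.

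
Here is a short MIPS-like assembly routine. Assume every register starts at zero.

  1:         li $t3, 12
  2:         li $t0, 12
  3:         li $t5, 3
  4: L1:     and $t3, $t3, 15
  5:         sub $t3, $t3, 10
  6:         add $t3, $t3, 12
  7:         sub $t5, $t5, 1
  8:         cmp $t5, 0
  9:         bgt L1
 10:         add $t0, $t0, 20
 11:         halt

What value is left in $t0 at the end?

32

$t3=12
$t0=12
$t5=3
$t3=12&15=12
$t3=12-10=2
$t3=2+12=14
$t5=3-1=2
cmp $t5, 0  (cmp 2,0)
bgt L1: taken
$t3=14&15=14
$t3=14-10=4
$t3=4+12=16
$t5=2-1=1
cmp $t5, 0  (cmp 1,0)
bgt L1: taken
$t3=16&15=0
$t3=0-10=-10
$t3=(-10)+12=2
$t5=1-1=0
cmp $t5, 0  (cmp 0,0)
bgt L1: not taken
$t0=12+20=32
halt.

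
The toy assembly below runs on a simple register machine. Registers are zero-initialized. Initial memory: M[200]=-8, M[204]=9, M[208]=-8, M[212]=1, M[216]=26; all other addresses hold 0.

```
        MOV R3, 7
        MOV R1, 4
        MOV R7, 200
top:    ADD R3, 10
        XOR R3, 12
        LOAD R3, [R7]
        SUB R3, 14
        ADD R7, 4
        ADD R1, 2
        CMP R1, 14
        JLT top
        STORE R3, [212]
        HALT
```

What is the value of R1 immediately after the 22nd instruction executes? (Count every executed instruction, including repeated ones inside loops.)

MOV R3, 7 → R3=7
MOV R1, 4 → R1=4
MOV R7, 200 → R7=200
ADD R3, 10 → R3=7+10=17
XOR R3, 12 → R3=17^12=29
LOAD R3, [R7] → R3=M[200]=-8
SUB R3, 14 → R3=(-8)-14=-22
ADD R7, 4 → R7=200+4=204
ADD R1, 2 → R1=4+2=6
CMP R1, 14  (cmp 6,14)
JLT top: taken
ADD R3, 10 → R3=(-22)+10=-12
XOR R3, 12 → R3=(-12)^12=-8
LOAD R3, [R7] → R3=M[204]=9
SUB R3, 14 → R3=9-14=-5
ADD R7, 4 → R7=204+4=208
ADD R1, 2 → R1=6+2=8
CMP R1, 14  (cmp 8,14)
JLT top: taken
ADD R3, 10 → R3=(-5)+10=5
XOR R3, 12 → R3=5^12=9
LOAD R3, [R7] → R3=M[208]=-8
After step 22: R1 = 8.

8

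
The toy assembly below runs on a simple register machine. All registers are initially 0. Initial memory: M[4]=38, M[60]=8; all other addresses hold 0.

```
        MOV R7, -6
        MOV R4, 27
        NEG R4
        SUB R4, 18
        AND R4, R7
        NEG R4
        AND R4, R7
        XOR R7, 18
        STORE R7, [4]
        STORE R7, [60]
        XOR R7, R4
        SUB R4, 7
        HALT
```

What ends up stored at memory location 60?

MOV R7, -6 → R7=-6
MOV R4, 27 → R4=27
NEG R4 → R4=-(27)=-27
SUB R4, 18 → R4=(-27)-18=-45
AND R4, R7 → R4=(-45)&(-6)=-46
NEG R4 → R4=-(-46)=46
AND R4, R7 → R4=46&(-6)=42
XOR R7, 18 → R7=(-6)^18=-24
STORE R7, [4] → M[4]=-24
STORE R7, [60] → M[60]=-24
XOR R7, R4 → R7=(-24)^42=-62
SUB R4, 7 → R4=42-7=35
halt.

-24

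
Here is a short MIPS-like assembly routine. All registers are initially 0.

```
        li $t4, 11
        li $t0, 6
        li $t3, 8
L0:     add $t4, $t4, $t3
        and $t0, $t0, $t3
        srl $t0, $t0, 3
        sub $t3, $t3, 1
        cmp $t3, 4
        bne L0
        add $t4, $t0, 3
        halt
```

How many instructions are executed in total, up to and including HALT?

li $t4, 11 → $t4=11
li $t0, 6 → $t0=6
li $t3, 8 → $t3=8
add $t4, $t4, $t3 → $t4=11+8=19
and $t0, $t0, $t3 → $t0=6&8=0
srl $t0, $t0, 3 → $t0=0>>3=0
sub $t3, $t3, 1 → $t3=8-1=7
cmp $t3, 4  (cmp 7,4)
bne L0: taken
add $t4, $t4, $t3 → $t4=19+7=26
and $t0, $t0, $t3 → $t0=0&7=0
srl $t0, $t0, 3 → $t0=0>>3=0
sub $t3, $t3, 1 → $t3=7-1=6
cmp $t3, 4  (cmp 6,4)
bne L0: taken
add $t4, $t4, $t3 → $t4=26+6=32
and $t0, $t0, $t3 → $t0=0&6=0
srl $t0, $t0, 3 → $t0=0>>3=0
sub $t3, $t3, 1 → $t3=6-1=5
cmp $t3, 4  (cmp 5,4)
bne L0: taken
add $t4, $t4, $t3 → $t4=32+5=37
and $t0, $t0, $t3 → $t0=0&5=0
srl $t0, $t0, 3 → $t0=0>>3=0
sub $t3, $t3, 1 → $t3=5-1=4
cmp $t3, 4  (cmp 4,4)
bne L0: not taken
add $t4, $t0, 3 → $t4=0+3=3
halt.
Total executed instructions: 29.

29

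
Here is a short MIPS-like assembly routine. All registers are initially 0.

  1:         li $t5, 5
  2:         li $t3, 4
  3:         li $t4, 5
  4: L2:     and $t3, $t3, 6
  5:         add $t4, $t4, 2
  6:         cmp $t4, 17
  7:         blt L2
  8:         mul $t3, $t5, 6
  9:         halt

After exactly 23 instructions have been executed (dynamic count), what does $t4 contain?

after li $t5, 5: $t5=5
after li $t3, 4: $t3=4
after li $t4, 5: $t4=5
after and $t3, $t3, 6: $t3=4&6=4
after add $t4, $t4, 2: $t4=5+2=7
cmp $t4, 17  (cmp 7,17)
blt L2: taken
after and $t3, $t3, 6: $t3=4&6=4
after add $t4, $t4, 2: $t4=7+2=9
cmp $t4, 17  (cmp 9,17)
blt L2: taken
after and $t3, $t3, 6: $t3=4&6=4
after add $t4, $t4, 2: $t4=9+2=11
cmp $t4, 17  (cmp 11,17)
blt L2: taken
after and $t3, $t3, 6: $t3=4&6=4
after add $t4, $t4, 2: $t4=11+2=13
cmp $t4, 17  (cmp 13,17)
blt L2: taken
after and $t3, $t3, 6: $t3=4&6=4
after add $t4, $t4, 2: $t4=13+2=15
cmp $t4, 17  (cmp 15,17)
blt L2: taken
After step 23: $t4 = 15.

15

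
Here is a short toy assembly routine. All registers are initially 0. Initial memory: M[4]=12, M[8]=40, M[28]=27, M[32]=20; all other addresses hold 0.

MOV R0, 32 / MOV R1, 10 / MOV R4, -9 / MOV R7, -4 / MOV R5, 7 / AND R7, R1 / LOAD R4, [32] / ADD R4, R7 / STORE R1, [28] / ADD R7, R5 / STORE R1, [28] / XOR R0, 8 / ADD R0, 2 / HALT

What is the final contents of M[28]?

10

R0=32
R1=10
R4=-9
R7=-4
R5=7
R7=(-4)&10=8
R4=M[32]=20
R4=20+8=28
STORE R1, [28] → M[28]=10
R7=8+7=15
STORE R1, [28] → M[28]=10
R0=32^8=40
R0=40+2=42
halt.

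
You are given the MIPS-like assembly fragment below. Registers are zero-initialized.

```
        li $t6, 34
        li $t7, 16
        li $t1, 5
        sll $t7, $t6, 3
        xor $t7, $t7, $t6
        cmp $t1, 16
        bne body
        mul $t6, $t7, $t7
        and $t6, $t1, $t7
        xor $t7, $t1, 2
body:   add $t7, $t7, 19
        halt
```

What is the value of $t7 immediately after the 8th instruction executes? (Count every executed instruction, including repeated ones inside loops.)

325

after li $t6, 34: $t6=34
after li $t7, 16: $t7=16
after li $t1, 5: $t1=5
after sll $t7, $t6, 3: $t7=34<<3=272
after xor $t7, $t7, $t6: $t7=272^34=306
cmp $t1, 16  (cmp 5,16)
bne body: taken
after add $t7, $t7, 19: $t7=306+19=325
After step 8: $t7 = 325.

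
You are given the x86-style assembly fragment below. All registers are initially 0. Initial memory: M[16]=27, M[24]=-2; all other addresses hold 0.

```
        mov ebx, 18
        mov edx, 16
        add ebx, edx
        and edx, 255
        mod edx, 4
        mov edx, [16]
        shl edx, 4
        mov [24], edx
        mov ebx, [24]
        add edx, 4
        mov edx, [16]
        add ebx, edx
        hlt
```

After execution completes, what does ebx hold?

mov ebx, 18 → ebx=18
mov edx, 16 → edx=16
add ebx, edx → ebx=18+16=34
and edx, 255 → edx=16&255=16
mod edx, 4 → edx=16%4=0
mov edx, [16] → edx=M[16]=27
shl edx, 4 → edx=27<<4=432
mov [24], edx → M[24]=432
mov ebx, [24] → ebx=M[24]=432
add edx, 4 → edx=432+4=436
mov edx, [16] → edx=M[16]=27
add ebx, edx → ebx=432+27=459
halt.

459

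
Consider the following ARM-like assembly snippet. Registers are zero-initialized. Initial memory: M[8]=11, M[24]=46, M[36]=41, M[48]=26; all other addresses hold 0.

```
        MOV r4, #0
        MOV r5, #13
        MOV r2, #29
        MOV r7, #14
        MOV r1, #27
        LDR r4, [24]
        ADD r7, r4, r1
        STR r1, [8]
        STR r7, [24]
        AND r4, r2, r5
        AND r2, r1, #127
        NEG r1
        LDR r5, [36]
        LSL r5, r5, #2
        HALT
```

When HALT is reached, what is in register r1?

after MOV r4, #0: r4=0
after MOV r5, #13: r5=13
after MOV r2, #29: r2=29
after MOV r7, #14: r7=14
after MOV r1, #27: r1=27
after LDR r4, [24]: r4=M[24]=46
after ADD r7, r4, r1: r7=46+27=73
STR r1, [8] → M[8]=27
STR r7, [24] → M[24]=73
after AND r4, r2, r5: r4=29&13=13
after AND r2, r1, #127: r2=27&127=27
after NEG r1: r1=-(27)=-27
after LDR r5, [36]: r5=M[36]=41
after LSL r5, r5, #2: r5=41<<2=164
halt.

-27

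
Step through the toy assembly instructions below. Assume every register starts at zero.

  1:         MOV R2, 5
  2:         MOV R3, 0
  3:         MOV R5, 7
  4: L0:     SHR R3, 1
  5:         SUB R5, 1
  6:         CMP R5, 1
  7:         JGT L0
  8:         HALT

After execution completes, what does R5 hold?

1

R2=5
R3=0
R5=7
R3=0>>1=0
R5=7-1=6
CMP R5, 1  (cmp 6,1)
JGT L0: taken
R3=0>>1=0
R5=6-1=5
CMP R5, 1  (cmp 5,1)
JGT L0: taken
R3=0>>1=0
R5=5-1=4
CMP R5, 1  (cmp 4,1)
JGT L0: taken
R3=0>>1=0
R5=4-1=3
CMP R5, 1  (cmp 3,1)
JGT L0: taken
R3=0>>1=0
R5=3-1=2
CMP R5, 1  (cmp 2,1)
JGT L0: taken
R3=0>>1=0
R5=2-1=1
CMP R5, 1  (cmp 1,1)
JGT L0: not taken
halt.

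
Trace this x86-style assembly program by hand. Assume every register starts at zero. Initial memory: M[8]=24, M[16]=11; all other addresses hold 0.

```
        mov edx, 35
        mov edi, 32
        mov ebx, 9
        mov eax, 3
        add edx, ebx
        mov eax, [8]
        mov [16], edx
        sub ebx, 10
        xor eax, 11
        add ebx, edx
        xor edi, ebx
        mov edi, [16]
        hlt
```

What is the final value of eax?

19

mov edx, 35 → edx=35
mov edi, 32 → edi=32
mov ebx, 9 → ebx=9
mov eax, 3 → eax=3
add edx, ebx → edx=35+9=44
mov eax, [8] → eax=M[8]=24
mov [16], edx → M[16]=44
sub ebx, 10 → ebx=9-10=-1
xor eax, 11 → eax=24^11=19
add ebx, edx → ebx=(-1)+44=43
xor edi, ebx → edi=32^43=11
mov edi, [16] → edi=M[16]=44
halt.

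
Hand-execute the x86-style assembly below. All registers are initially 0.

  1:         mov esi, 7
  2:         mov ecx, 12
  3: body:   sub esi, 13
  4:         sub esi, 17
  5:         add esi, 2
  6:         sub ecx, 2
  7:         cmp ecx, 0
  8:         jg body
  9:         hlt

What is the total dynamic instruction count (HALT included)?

39

mov esi, 7 → esi=7
mov ecx, 12 → ecx=12
sub esi, 13 → esi=7-13=-6
sub esi, 17 → esi=(-6)-17=-23
add esi, 2 → esi=(-23)+2=-21
sub ecx, 2 → ecx=12-2=10
cmp ecx, 0  (cmp 10,0)
jg body: taken
sub esi, 13 → esi=(-21)-13=-34
sub esi, 17 → esi=(-34)-17=-51
add esi, 2 → esi=(-51)+2=-49
sub ecx, 2 → ecx=10-2=8
cmp ecx, 0  (cmp 8,0)
jg body: taken
sub esi, 13 → esi=(-49)-13=-62
sub esi, 17 → esi=(-62)-17=-79
add esi, 2 → esi=(-79)+2=-77
sub ecx, 2 → ecx=8-2=6
cmp ecx, 0  (cmp 6,0)
jg body: taken
sub esi, 13 → esi=(-77)-13=-90
sub esi, 17 → esi=(-90)-17=-107
add esi, 2 → esi=(-107)+2=-105
sub ecx, 2 → ecx=6-2=4
cmp ecx, 0  (cmp 4,0)
jg body: taken
sub esi, 13 → esi=(-105)-13=-118
sub esi, 17 → esi=(-118)-17=-135
add esi, 2 → esi=(-135)+2=-133
sub ecx, 2 → ecx=4-2=2
cmp ecx, 0  (cmp 2,0)
jg body: taken
sub esi, 13 → esi=(-133)-13=-146
sub esi, 17 → esi=(-146)-17=-163
add esi, 2 → esi=(-163)+2=-161
sub ecx, 2 → ecx=2-2=0
cmp ecx, 0  (cmp 0,0)
jg body: not taken
halt.
Total executed instructions: 39.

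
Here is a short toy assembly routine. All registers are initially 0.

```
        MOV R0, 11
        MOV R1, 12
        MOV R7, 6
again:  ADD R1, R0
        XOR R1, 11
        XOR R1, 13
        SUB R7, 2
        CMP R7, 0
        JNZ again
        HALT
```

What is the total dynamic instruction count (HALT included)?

22

MOV R0, 11 → R0=11
MOV R1, 12 → R1=12
MOV R7, 6 → R7=6
ADD R1, R0 → R1=12+11=23
XOR R1, 11 → R1=23^11=28
XOR R1, 13 → R1=28^13=17
SUB R7, 2 → R7=6-2=4
CMP R7, 0  (cmp 4,0)
JNZ again: taken
ADD R1, R0 → R1=17+11=28
XOR R1, 11 → R1=28^11=23
XOR R1, 13 → R1=23^13=26
SUB R7, 2 → R7=4-2=2
CMP R7, 0  (cmp 2,0)
JNZ again: taken
ADD R1, R0 → R1=26+11=37
XOR R1, 11 → R1=37^11=46
XOR R1, 13 → R1=46^13=35
SUB R7, 2 → R7=2-2=0
CMP R7, 0  (cmp 0,0)
JNZ again: not taken
halt.
Total executed instructions: 22.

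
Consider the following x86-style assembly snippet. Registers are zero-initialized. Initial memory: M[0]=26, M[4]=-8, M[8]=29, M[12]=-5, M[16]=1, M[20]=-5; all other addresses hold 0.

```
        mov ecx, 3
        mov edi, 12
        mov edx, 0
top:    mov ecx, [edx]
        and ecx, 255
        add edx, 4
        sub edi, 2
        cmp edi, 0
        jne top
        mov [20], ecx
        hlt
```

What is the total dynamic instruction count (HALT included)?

41

ecx=3
edi=12
edx=0
ecx=M[0]=26
ecx=26&255=26
edx=0+4=4
edi=12-2=10
cmp edi, 0  (cmp 10,0)
jne top: taken
ecx=M[4]=-8
ecx=(-8)&255=248
edx=4+4=8
edi=10-2=8
cmp edi, 0  (cmp 8,0)
jne top: taken
ecx=M[8]=29
ecx=29&255=29
edx=8+4=12
edi=8-2=6
cmp edi, 0  (cmp 6,0)
jne top: taken
ecx=M[12]=-5
ecx=(-5)&255=251
edx=12+4=16
edi=6-2=4
cmp edi, 0  (cmp 4,0)
jne top: taken
ecx=M[16]=1
ecx=1&255=1
edx=16+4=20
edi=4-2=2
cmp edi, 0  (cmp 2,0)
jne top: taken
ecx=M[20]=-5
ecx=(-5)&255=251
edx=20+4=24
edi=2-2=0
cmp edi, 0  (cmp 0,0)
jne top: not taken
mov [20], ecx → M[20]=251
halt.
Total executed instructions: 41.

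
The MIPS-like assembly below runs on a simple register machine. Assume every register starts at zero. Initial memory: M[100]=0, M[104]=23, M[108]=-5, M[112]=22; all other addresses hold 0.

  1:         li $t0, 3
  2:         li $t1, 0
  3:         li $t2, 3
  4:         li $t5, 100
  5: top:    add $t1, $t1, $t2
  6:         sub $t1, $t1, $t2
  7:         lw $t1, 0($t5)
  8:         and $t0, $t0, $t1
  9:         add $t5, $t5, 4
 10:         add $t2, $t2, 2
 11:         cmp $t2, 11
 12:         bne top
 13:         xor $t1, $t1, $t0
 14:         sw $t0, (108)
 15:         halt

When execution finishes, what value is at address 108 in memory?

0

after li $t0, 3: $t0=3
after li $t1, 0: $t1=0
after li $t2, 3: $t2=3
after li $t5, 100: $t5=100
after add $t1, $t1, $t2: $t1=0+3=3
after sub $t1, $t1, $t2: $t1=3-3=0
after lw $t1, 0($t5): $t1=M[100]=0
after and $t0, $t0, $t1: $t0=3&0=0
after add $t5, $t5, 4: $t5=100+4=104
after add $t2, $t2, 2: $t2=3+2=5
cmp $t2, 11  (cmp 5,11)
bne top: taken
after add $t1, $t1, $t2: $t1=0+5=5
after sub $t1, $t1, $t2: $t1=5-5=0
after lw $t1, 0($t5): $t1=M[104]=23
after and $t0, $t0, $t1: $t0=0&23=0
after add $t5, $t5, 4: $t5=104+4=108
after add $t2, $t2, 2: $t2=5+2=7
cmp $t2, 11  (cmp 7,11)
bne top: taken
after add $t1, $t1, $t2: $t1=23+7=30
after sub $t1, $t1, $t2: $t1=30-7=23
after lw $t1, 0($t5): $t1=M[108]=-5
after and $t0, $t0, $t1: $t0=0&(-5)=0
after add $t5, $t5, 4: $t5=108+4=112
after add $t2, $t2, 2: $t2=7+2=9
cmp $t2, 11  (cmp 9,11)
bne top: taken
after add $t1, $t1, $t2: $t1=(-5)+9=4
after sub $t1, $t1, $t2: $t1=4-9=-5
after lw $t1, 0($t5): $t1=M[112]=22
after and $t0, $t0, $t1: $t0=0&22=0
after add $t5, $t5, 4: $t5=112+4=116
after add $t2, $t2, 2: $t2=9+2=11
cmp $t2, 11  (cmp 11,11)
bne top: not taken
after xor $t1, $t1, $t0: $t1=22^0=22
sw $t0, (108) → M[108]=0
halt.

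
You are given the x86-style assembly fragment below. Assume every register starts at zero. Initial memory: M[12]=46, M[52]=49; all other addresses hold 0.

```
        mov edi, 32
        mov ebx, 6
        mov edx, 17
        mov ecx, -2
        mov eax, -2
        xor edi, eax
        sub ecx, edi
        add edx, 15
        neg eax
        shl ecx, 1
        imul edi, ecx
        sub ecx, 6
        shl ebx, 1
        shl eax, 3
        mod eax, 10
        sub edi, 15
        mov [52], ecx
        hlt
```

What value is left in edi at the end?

-2191

mov edi, 32 → edi=32
mov ebx, 6 → ebx=6
mov edx, 17 → edx=17
mov ecx, -2 → ecx=-2
mov eax, -2 → eax=-2
xor edi, eax → edi=32^(-2)=-34
sub ecx, edi → ecx=(-2)-(-34)=32
add edx, 15 → edx=17+15=32
neg eax → eax=-(-2)=2
shl ecx, 1 → ecx=32<<1=64
imul edi, ecx → edi=(-34)*64=-2176
sub ecx, 6 → ecx=64-6=58
shl ebx, 1 → ebx=6<<1=12
shl eax, 3 → eax=2<<3=16
mod eax, 10 → eax=16%10=6
sub edi, 15 → edi=(-2176)-15=-2191
mov [52], ecx → M[52]=58
halt.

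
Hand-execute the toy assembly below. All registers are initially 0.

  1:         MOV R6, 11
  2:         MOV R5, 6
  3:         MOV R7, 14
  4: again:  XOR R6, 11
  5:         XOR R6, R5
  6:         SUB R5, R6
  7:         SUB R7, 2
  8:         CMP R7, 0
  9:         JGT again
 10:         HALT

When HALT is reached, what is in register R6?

MOV R6, 11 → R6=11
MOV R5, 6 → R5=6
MOV R7, 14 → R7=14
XOR R6, 11 → R6=11^11=0
XOR R6, R5 → R6=0^6=6
SUB R5, R6 → R5=6-6=0
SUB R7, 2 → R7=14-2=12
CMP R7, 0  (cmp 12,0)
JGT again: taken
XOR R6, 11 → R6=6^11=13
XOR R6, R5 → R6=13^0=13
SUB R5, R6 → R5=0-13=-13
SUB R7, 2 → R7=12-2=10
CMP R7, 0  (cmp 10,0)
JGT again: taken
XOR R6, 11 → R6=13^11=6
XOR R6, R5 → R6=6^(-13)=-11
SUB R5, R6 → R5=(-13)-(-11)=-2
SUB R7, 2 → R7=10-2=8
CMP R7, 0  (cmp 8,0)
JGT again: taken
XOR R6, 11 → R6=(-11)^11=-2
XOR R6, R5 → R6=(-2)^(-2)=0
SUB R5, R6 → R5=(-2)-0=-2
SUB R7, 2 → R7=8-2=6
CMP R7, 0  (cmp 6,0)
JGT again: taken
XOR R6, 11 → R6=0^11=11
XOR R6, R5 → R6=11^(-2)=-11
SUB R5, R6 → R5=(-2)-(-11)=9
SUB R7, 2 → R7=6-2=4
CMP R7, 0  (cmp 4,0)
JGT again: taken
XOR R6, 11 → R6=(-11)^11=-2
XOR R6, R5 → R6=(-2)^9=-9
SUB R5, R6 → R5=9-(-9)=18
SUB R7, 2 → R7=4-2=2
CMP R7, 0  (cmp 2,0)
JGT again: taken
XOR R6, 11 → R6=(-9)^11=-4
XOR R6, R5 → R6=(-4)^18=-18
SUB R5, R6 → R5=18-(-18)=36
SUB R7, 2 → R7=2-2=0
CMP R7, 0  (cmp 0,0)
JGT again: not taken
halt.

-18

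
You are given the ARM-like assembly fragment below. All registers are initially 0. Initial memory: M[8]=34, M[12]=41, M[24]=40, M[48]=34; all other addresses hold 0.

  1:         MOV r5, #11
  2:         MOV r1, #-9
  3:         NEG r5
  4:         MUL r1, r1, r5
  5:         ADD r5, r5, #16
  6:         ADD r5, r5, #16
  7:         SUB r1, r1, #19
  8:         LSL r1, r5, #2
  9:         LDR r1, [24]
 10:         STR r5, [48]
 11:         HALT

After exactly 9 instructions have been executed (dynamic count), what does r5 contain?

21

r5=11
r1=-9
r5=-(11)=-11
r1=(-9)*(-11)=99
r5=(-11)+16=5
r5=5+16=21
r1=99-19=80
r1=21<<2=84
r1=M[24]=40
After step 9: r5 = 21.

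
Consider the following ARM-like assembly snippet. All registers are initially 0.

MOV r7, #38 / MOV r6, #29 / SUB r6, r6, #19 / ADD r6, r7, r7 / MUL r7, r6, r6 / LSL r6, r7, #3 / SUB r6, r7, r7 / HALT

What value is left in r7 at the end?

5776

r7=38
r6=29
r6=29-19=10
r6=38+38=76
r7=76*76=5776
r6=5776<<3=46208
r6=5776-5776=0
halt.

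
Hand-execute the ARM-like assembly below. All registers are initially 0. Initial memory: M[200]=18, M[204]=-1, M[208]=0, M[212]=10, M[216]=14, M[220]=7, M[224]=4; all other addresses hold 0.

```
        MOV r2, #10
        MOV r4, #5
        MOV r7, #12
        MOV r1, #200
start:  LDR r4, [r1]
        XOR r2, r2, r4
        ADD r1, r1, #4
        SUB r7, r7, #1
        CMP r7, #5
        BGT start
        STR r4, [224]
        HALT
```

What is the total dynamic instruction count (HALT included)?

48

MOV r2, #10 → r2=10
MOV r4, #5 → r4=5
MOV r7, #12 → r7=12
MOV r1, #200 → r1=200
LDR r4, [r1] → r4=M[200]=18
XOR r2, r2, r4 → r2=10^18=24
ADD r1, r1, #4 → r1=200+4=204
SUB r7, r7, #1 → r7=12-1=11
CMP r7, #5  (cmp 11,5)
BGT start: taken
LDR r4, [r1] → r4=M[204]=-1
XOR r2, r2, r4 → r2=24^(-1)=-25
ADD r1, r1, #4 → r1=204+4=208
SUB r7, r7, #1 → r7=11-1=10
CMP r7, #5  (cmp 10,5)
BGT start: taken
LDR r4, [r1] → r4=M[208]=0
XOR r2, r2, r4 → r2=(-25)^0=-25
ADD r1, r1, #4 → r1=208+4=212
SUB r7, r7, #1 → r7=10-1=9
CMP r7, #5  (cmp 9,5)
BGT start: taken
LDR r4, [r1] → r4=M[212]=10
XOR r2, r2, r4 → r2=(-25)^10=-19
ADD r1, r1, #4 → r1=212+4=216
SUB r7, r7, #1 → r7=9-1=8
CMP r7, #5  (cmp 8,5)
BGT start: taken
LDR r4, [r1] → r4=M[216]=14
XOR r2, r2, r4 → r2=(-19)^14=-29
ADD r1, r1, #4 → r1=216+4=220
SUB r7, r7, #1 → r7=8-1=7
CMP r7, #5  (cmp 7,5)
BGT start: taken
LDR r4, [r1] → r4=M[220]=7
XOR r2, r2, r4 → r2=(-29)^7=-28
ADD r1, r1, #4 → r1=220+4=224
SUB r7, r7, #1 → r7=7-1=6
CMP r7, #5  (cmp 6,5)
BGT start: taken
LDR r4, [r1] → r4=M[224]=4
XOR r2, r2, r4 → r2=(-28)^4=-32
ADD r1, r1, #4 → r1=224+4=228
SUB r7, r7, #1 → r7=6-1=5
CMP r7, #5  (cmp 5,5)
BGT start: not taken
STR r4, [224] → M[224]=4
halt.
Total executed instructions: 48.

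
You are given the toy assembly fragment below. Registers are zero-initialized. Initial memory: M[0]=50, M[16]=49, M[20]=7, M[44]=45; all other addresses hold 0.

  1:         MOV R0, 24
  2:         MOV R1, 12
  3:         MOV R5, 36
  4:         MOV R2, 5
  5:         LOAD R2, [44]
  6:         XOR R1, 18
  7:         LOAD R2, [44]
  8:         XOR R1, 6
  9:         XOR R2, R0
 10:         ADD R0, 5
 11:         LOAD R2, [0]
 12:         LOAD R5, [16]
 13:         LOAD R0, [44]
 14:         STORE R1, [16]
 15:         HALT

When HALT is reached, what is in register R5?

MOV R0, 24 → R0=24
MOV R1, 12 → R1=12
MOV R5, 36 → R5=36
MOV R2, 5 → R2=5
LOAD R2, [44] → R2=M[44]=45
XOR R1, 18 → R1=12^18=30
LOAD R2, [44] → R2=M[44]=45
XOR R1, 6 → R1=30^6=24
XOR R2, R0 → R2=45^24=53
ADD R0, 5 → R0=24+5=29
LOAD R2, [0] → R2=M[0]=50
LOAD R5, [16] → R5=M[16]=49
LOAD R0, [44] → R0=M[44]=45
STORE R1, [16] → M[16]=24
halt.

49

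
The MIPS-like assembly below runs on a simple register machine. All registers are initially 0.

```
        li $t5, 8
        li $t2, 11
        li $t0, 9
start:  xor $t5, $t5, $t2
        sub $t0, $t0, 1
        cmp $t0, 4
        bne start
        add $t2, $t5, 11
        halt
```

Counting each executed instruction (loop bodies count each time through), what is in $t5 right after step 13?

3

after li $t5, 8: $t5=8
after li $t2, 11: $t2=11
after li $t0, 9: $t0=9
after xor $t5, $t5, $t2: $t5=8^11=3
after sub $t0, $t0, 1: $t0=9-1=8
cmp $t0, 4  (cmp 8,4)
bne start: taken
after xor $t5, $t5, $t2: $t5=3^11=8
after sub $t0, $t0, 1: $t0=8-1=7
cmp $t0, 4  (cmp 7,4)
bne start: taken
after xor $t5, $t5, $t2: $t5=8^11=3
after sub $t0, $t0, 1: $t0=7-1=6
After step 13: $t5 = 3.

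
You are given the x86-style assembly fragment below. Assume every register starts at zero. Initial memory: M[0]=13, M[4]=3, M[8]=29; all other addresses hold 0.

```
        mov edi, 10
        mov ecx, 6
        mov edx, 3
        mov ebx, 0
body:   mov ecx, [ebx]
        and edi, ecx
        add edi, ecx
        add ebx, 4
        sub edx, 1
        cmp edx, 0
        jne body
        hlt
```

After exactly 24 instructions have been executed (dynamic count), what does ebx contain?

12

after mov edi, 10: edi=10
after mov ecx, 6: ecx=6
after mov edx, 3: edx=3
after mov ebx, 0: ebx=0
after mov ecx, [ebx]: ecx=M[0]=13
after and edi, ecx: edi=10&13=8
after add edi, ecx: edi=8+13=21
after add ebx, 4: ebx=0+4=4
after sub edx, 1: edx=3-1=2
cmp edx, 0  (cmp 2,0)
jne body: taken
after mov ecx, [ebx]: ecx=M[4]=3
after and edi, ecx: edi=21&3=1
after add edi, ecx: edi=1+3=4
after add ebx, 4: ebx=4+4=8
after sub edx, 1: edx=2-1=1
cmp edx, 0  (cmp 1,0)
jne body: taken
after mov ecx, [ebx]: ecx=M[8]=29
after and edi, ecx: edi=4&29=4
after add edi, ecx: edi=4+29=33
after add ebx, 4: ebx=8+4=12
after sub edx, 1: edx=1-1=0
cmp edx, 0  (cmp 0,0)
After step 24: ebx = 12.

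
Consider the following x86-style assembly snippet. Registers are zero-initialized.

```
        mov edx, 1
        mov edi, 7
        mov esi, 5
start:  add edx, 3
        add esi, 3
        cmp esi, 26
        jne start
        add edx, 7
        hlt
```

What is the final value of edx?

29

edx=1
edi=7
esi=5
edx=1+3=4
esi=5+3=8
cmp esi, 26  (cmp 8,26)
jne start: taken
edx=4+3=7
esi=8+3=11
cmp esi, 26  (cmp 11,26)
jne start: taken
edx=7+3=10
esi=11+3=14
cmp esi, 26  (cmp 14,26)
jne start: taken
edx=10+3=13
esi=14+3=17
cmp esi, 26  (cmp 17,26)
jne start: taken
edx=13+3=16
esi=17+3=20
cmp esi, 26  (cmp 20,26)
jne start: taken
edx=16+3=19
esi=20+3=23
cmp esi, 26  (cmp 23,26)
jne start: taken
edx=19+3=22
esi=23+3=26
cmp esi, 26  (cmp 26,26)
jne start: not taken
edx=22+7=29
halt.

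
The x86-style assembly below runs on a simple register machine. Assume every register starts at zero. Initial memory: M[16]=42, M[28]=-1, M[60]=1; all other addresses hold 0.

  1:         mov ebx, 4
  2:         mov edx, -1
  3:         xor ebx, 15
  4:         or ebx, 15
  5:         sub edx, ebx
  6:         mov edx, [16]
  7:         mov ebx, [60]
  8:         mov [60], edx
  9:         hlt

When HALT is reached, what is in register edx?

42

ebx=4
edx=-1
ebx=4^15=11
ebx=11|15=15
edx=(-1)-15=-16
edx=M[16]=42
ebx=M[60]=1
mov [60], edx → M[60]=42
halt.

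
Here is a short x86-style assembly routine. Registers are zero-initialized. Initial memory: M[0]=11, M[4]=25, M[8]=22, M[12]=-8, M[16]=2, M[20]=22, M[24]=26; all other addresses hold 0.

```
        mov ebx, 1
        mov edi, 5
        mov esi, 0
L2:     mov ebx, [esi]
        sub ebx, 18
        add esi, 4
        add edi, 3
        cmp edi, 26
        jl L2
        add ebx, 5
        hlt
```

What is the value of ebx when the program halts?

ebx=1
edi=5
esi=0
ebx=M[0]=11
ebx=11-18=-7
esi=0+4=4
edi=5+3=8
cmp edi, 26  (cmp 8,26)
jl L2: taken
ebx=M[4]=25
ebx=25-18=7
esi=4+4=8
edi=8+3=11
cmp edi, 26  (cmp 11,26)
jl L2: taken
ebx=M[8]=22
ebx=22-18=4
esi=8+4=12
edi=11+3=14
cmp edi, 26  (cmp 14,26)
jl L2: taken
ebx=M[12]=-8
ebx=(-8)-18=-26
esi=12+4=16
edi=14+3=17
cmp edi, 26  (cmp 17,26)
jl L2: taken
ebx=M[16]=2
ebx=2-18=-16
esi=16+4=20
edi=17+3=20
cmp edi, 26  (cmp 20,26)
jl L2: taken
ebx=M[20]=22
ebx=22-18=4
esi=20+4=24
edi=20+3=23
cmp edi, 26  (cmp 23,26)
jl L2: taken
ebx=M[24]=26
ebx=26-18=8
esi=24+4=28
edi=23+3=26
cmp edi, 26  (cmp 26,26)
jl L2: not taken
ebx=8+5=13
halt.

13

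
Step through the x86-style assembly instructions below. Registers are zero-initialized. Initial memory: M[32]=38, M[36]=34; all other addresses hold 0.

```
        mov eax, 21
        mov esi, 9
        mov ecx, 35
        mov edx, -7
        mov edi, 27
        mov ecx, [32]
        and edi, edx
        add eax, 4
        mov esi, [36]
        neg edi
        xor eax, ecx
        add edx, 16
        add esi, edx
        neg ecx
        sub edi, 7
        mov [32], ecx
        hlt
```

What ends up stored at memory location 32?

-38

eax=21
esi=9
ecx=35
edx=-7
edi=27
ecx=M[32]=38
edi=27&(-7)=25
eax=21+4=25
esi=M[36]=34
edi=-(25)=-25
eax=25^38=63
edx=(-7)+16=9
esi=34+9=43
ecx=-(38)=-38
edi=(-25)-7=-32
mov [32], ecx → M[32]=-38
halt.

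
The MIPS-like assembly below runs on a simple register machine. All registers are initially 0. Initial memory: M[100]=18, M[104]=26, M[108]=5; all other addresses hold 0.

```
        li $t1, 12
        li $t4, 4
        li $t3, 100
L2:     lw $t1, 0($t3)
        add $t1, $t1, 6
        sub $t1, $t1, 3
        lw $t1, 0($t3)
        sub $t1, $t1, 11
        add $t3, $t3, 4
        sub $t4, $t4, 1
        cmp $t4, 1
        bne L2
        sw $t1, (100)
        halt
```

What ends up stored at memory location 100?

-6

li $t1, 12 → $t1=12
li $t4, 4 → $t4=4
li $t3, 100 → $t3=100
lw $t1, 0($t3) → $t1=M[100]=18
add $t1, $t1, 6 → $t1=18+6=24
sub $t1, $t1, 3 → $t1=24-3=21
lw $t1, 0($t3) → $t1=M[100]=18
sub $t1, $t1, 11 → $t1=18-11=7
add $t3, $t3, 4 → $t3=100+4=104
sub $t4, $t4, 1 → $t4=4-1=3
cmp $t4, 1  (cmp 3,1)
bne L2: taken
lw $t1, 0($t3) → $t1=M[104]=26
add $t1, $t1, 6 → $t1=26+6=32
sub $t1, $t1, 3 → $t1=32-3=29
lw $t1, 0($t3) → $t1=M[104]=26
sub $t1, $t1, 11 → $t1=26-11=15
add $t3, $t3, 4 → $t3=104+4=108
sub $t4, $t4, 1 → $t4=3-1=2
cmp $t4, 1  (cmp 2,1)
bne L2: taken
lw $t1, 0($t3) → $t1=M[108]=5
add $t1, $t1, 6 → $t1=5+6=11
sub $t1, $t1, 3 → $t1=11-3=8
lw $t1, 0($t3) → $t1=M[108]=5
sub $t1, $t1, 11 → $t1=5-11=-6
add $t3, $t3, 4 → $t3=108+4=112
sub $t4, $t4, 1 → $t4=2-1=1
cmp $t4, 1  (cmp 1,1)
bne L2: not taken
sw $t1, (100) → M[100]=-6
halt.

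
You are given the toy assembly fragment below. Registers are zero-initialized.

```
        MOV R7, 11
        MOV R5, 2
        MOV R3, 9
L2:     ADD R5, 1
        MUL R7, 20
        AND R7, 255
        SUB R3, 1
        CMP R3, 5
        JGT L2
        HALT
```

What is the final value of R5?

after MOV R7, 11: R7=11
after MOV R5, 2: R5=2
after MOV R3, 9: R3=9
after ADD R5, 1: R5=2+1=3
after MUL R7, 20: R7=11*20=220
after AND R7, 255: R7=220&255=220
after SUB R3, 1: R3=9-1=8
CMP R3, 5  (cmp 8,5)
JGT L2: taken
after ADD R5, 1: R5=3+1=4
after MUL R7, 20: R7=220*20=4400
after AND R7, 255: R7=4400&255=48
after SUB R3, 1: R3=8-1=7
CMP R3, 5  (cmp 7,5)
JGT L2: taken
after ADD R5, 1: R5=4+1=5
after MUL R7, 20: R7=48*20=960
after AND R7, 255: R7=960&255=192
after SUB R3, 1: R3=7-1=6
CMP R3, 5  (cmp 6,5)
JGT L2: taken
after ADD R5, 1: R5=5+1=6
after MUL R7, 20: R7=192*20=3840
after AND R7, 255: R7=3840&255=0
after SUB R3, 1: R3=6-1=5
CMP R3, 5  (cmp 5,5)
JGT L2: not taken
halt.

6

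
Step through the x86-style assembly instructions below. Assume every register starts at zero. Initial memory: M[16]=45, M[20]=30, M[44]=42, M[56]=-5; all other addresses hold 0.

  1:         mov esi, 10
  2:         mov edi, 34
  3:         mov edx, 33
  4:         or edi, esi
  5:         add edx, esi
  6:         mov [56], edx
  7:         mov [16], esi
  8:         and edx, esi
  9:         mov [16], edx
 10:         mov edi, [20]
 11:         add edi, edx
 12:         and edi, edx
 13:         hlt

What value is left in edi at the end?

esi=10
edi=34
edx=33
edi=34|10=42
edx=33+10=43
mov [56], edx → M[56]=43
mov [16], esi → M[16]=10
edx=43&10=10
mov [16], edx → M[16]=10
edi=M[20]=30
edi=30+10=40
edi=40&10=8
halt.

8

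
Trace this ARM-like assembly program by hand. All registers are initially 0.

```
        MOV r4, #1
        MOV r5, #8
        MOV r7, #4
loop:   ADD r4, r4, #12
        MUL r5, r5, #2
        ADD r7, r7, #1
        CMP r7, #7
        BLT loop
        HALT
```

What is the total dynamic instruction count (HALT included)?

r4=1
r5=8
r7=4
r4=1+12=13
r5=8*2=16
r7=4+1=5
CMP r7, #7  (cmp 5,7)
BLT loop: taken
r4=13+12=25
r5=16*2=32
r7=5+1=6
CMP r7, #7  (cmp 6,7)
BLT loop: taken
r4=25+12=37
r5=32*2=64
r7=6+1=7
CMP r7, #7  (cmp 7,7)
BLT loop: not taken
halt.
Total executed instructions: 19.

19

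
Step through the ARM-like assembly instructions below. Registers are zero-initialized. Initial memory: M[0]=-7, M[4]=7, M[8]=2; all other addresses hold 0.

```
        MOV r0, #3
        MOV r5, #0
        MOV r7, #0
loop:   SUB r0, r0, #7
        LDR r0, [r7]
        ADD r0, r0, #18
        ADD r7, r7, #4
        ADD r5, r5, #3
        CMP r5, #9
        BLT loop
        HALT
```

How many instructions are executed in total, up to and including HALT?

25

MOV r0, #3 → r0=3
MOV r5, #0 → r5=0
MOV r7, #0 → r7=0
SUB r0, r0, #7 → r0=3-7=-4
LDR r0, [r7] → r0=M[0]=-7
ADD r0, r0, #18 → r0=(-7)+18=11
ADD r7, r7, #4 → r7=0+4=4
ADD r5, r5, #3 → r5=0+3=3
CMP r5, #9  (cmp 3,9)
BLT loop: taken
SUB r0, r0, #7 → r0=11-7=4
LDR r0, [r7] → r0=M[4]=7
ADD r0, r0, #18 → r0=7+18=25
ADD r7, r7, #4 → r7=4+4=8
ADD r5, r5, #3 → r5=3+3=6
CMP r5, #9  (cmp 6,9)
BLT loop: taken
SUB r0, r0, #7 → r0=25-7=18
LDR r0, [r7] → r0=M[8]=2
ADD r0, r0, #18 → r0=2+18=20
ADD r7, r7, #4 → r7=8+4=12
ADD r5, r5, #3 → r5=6+3=9
CMP r5, #9  (cmp 9,9)
BLT loop: not taken
halt.
Total executed instructions: 25.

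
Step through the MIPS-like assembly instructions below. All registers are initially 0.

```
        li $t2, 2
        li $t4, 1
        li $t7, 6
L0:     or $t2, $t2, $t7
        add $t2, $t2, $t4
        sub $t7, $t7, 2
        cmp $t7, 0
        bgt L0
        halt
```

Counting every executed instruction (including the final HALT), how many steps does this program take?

19

$t2=2
$t4=1
$t7=6
$t2=2|6=6
$t2=6+1=7
$t7=6-2=4
cmp $t7, 0  (cmp 4,0)
bgt L0: taken
$t2=7|4=7
$t2=7+1=8
$t7=4-2=2
cmp $t7, 0  (cmp 2,0)
bgt L0: taken
$t2=8|2=10
$t2=10+1=11
$t7=2-2=0
cmp $t7, 0  (cmp 0,0)
bgt L0: not taken
halt.
Total executed instructions: 19.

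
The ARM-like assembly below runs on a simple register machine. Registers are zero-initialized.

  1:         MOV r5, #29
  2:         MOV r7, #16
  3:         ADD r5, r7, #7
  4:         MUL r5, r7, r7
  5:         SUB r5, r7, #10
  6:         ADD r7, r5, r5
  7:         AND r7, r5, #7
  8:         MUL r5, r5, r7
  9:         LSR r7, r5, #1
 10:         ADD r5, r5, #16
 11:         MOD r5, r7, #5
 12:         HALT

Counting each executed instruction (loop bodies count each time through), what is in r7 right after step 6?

12

after MOV r5, #29: r5=29
after MOV r7, #16: r7=16
after ADD r5, r7, #7: r5=16+7=23
after MUL r5, r7, r7: r5=16*16=256
after SUB r5, r7, #10: r5=16-10=6
after ADD r7, r5, r5: r7=6+6=12
After step 6: r7 = 12.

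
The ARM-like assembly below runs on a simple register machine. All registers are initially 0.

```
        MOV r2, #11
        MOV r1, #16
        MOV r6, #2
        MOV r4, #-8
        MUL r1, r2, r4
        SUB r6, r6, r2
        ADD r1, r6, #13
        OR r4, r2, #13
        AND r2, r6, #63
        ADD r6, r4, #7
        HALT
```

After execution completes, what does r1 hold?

MOV r2, #11 → r2=11
MOV r1, #16 → r1=16
MOV r6, #2 → r6=2
MOV r4, #-8 → r4=-8
MUL r1, r2, r4 → r1=11*(-8)=-88
SUB r6, r6, r2 → r6=2-11=-9
ADD r1, r6, #13 → r1=(-9)+13=4
OR r4, r2, #13 → r4=11|13=15
AND r2, r6, #63 → r2=(-9)&63=55
ADD r6, r4, #7 → r6=15+7=22
halt.

4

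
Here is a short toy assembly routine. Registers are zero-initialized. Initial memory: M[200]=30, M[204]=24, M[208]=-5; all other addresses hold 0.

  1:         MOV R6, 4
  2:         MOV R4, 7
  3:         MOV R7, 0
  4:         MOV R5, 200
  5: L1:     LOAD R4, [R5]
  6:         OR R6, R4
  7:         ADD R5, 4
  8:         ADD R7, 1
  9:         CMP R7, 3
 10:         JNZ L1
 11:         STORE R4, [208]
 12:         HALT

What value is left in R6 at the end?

after MOV R6, 4: R6=4
after MOV R4, 7: R4=7
after MOV R7, 0: R7=0
after MOV R5, 200: R5=200
after LOAD R4, [R5]: R4=M[200]=30
after OR R6, R4: R6=4|30=30
after ADD R5, 4: R5=200+4=204
after ADD R7, 1: R7=0+1=1
CMP R7, 3  (cmp 1,3)
JNZ L1: taken
after LOAD R4, [R5]: R4=M[204]=24
after OR R6, R4: R6=30|24=30
after ADD R5, 4: R5=204+4=208
after ADD R7, 1: R7=1+1=2
CMP R7, 3  (cmp 2,3)
JNZ L1: taken
after LOAD R4, [R5]: R4=M[208]=-5
after OR R6, R4: R6=30|(-5)=-1
after ADD R5, 4: R5=208+4=212
after ADD R7, 1: R7=2+1=3
CMP R7, 3  (cmp 3,3)
JNZ L1: not taken
STORE R4, [208] → M[208]=-5
halt.

-1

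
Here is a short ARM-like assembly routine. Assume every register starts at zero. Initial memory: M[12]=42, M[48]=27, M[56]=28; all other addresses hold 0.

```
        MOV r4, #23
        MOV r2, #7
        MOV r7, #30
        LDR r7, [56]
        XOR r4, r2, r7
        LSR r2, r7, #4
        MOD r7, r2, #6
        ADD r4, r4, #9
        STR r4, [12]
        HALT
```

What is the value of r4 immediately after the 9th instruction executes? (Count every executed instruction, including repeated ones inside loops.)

36

MOV r4, #23 → r4=23
MOV r2, #7 → r2=7
MOV r7, #30 → r7=30
LDR r7, [56] → r7=M[56]=28
XOR r4, r2, r7 → r4=7^28=27
LSR r2, r7, #4 → r2=28>>4=1
MOD r7, r2, #6 → r7=1%6=1
ADD r4, r4, #9 → r4=27+9=36
STR r4, [12] → M[12]=36
After step 9: r4 = 36.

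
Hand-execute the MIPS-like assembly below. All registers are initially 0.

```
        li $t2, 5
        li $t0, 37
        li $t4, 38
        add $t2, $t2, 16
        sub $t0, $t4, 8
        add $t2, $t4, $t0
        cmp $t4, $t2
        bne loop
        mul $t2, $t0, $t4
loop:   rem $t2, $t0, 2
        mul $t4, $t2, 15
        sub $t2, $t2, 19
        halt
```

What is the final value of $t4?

0

$t2=5
$t0=37
$t4=38
$t2=5+16=21
$t0=38-8=30
$t2=38+30=68
cmp $t4, $t2  (cmp 38,68)
bne loop: taken
$t2=30%2=0
$t4=0*15=0
$t2=0-19=-19
halt.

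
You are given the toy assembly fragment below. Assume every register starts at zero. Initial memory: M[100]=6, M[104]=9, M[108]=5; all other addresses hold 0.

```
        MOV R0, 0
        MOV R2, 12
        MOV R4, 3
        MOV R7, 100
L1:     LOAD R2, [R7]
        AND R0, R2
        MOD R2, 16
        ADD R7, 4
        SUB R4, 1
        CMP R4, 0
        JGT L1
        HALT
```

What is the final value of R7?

112

R0=0
R2=12
R4=3
R7=100
R2=M[100]=6
R0=0&6=0
R2=6%16=6
R7=100+4=104
R4=3-1=2
CMP R4, 0  (cmp 2,0)
JGT L1: taken
R2=M[104]=9
R0=0&9=0
R2=9%16=9
R7=104+4=108
R4=2-1=1
CMP R4, 0  (cmp 1,0)
JGT L1: taken
R2=M[108]=5
R0=0&5=0
R2=5%16=5
R7=108+4=112
R4=1-1=0
CMP R4, 0  (cmp 0,0)
JGT L1: not taken
halt.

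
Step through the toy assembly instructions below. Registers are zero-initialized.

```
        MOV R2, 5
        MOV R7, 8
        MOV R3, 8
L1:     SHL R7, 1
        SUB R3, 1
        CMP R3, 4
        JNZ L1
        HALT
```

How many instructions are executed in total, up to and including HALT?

R2=5
R7=8
R3=8
R7=8<<1=16
R3=8-1=7
CMP R3, 4  (cmp 7,4)
JNZ L1: taken
R7=16<<1=32
R3=7-1=6
CMP R3, 4  (cmp 6,4)
JNZ L1: taken
R7=32<<1=64
R3=6-1=5
CMP R3, 4  (cmp 5,4)
JNZ L1: taken
R7=64<<1=128
R3=5-1=4
CMP R3, 4  (cmp 4,4)
JNZ L1: not taken
halt.
Total executed instructions: 20.

20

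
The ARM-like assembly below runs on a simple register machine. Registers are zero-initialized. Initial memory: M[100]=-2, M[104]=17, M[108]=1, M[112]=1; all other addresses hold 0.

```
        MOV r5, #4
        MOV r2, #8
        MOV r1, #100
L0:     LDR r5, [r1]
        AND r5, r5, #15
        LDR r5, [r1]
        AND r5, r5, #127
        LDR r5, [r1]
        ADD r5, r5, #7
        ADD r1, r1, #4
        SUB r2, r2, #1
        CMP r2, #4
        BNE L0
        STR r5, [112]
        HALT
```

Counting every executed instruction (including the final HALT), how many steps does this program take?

after MOV r5, #4: r5=4
after MOV r2, #8: r2=8
after MOV r1, #100: r1=100
after LDR r5, [r1]: r5=M[100]=-2
after AND r5, r5, #15: r5=(-2)&15=14
after LDR r5, [r1]: r5=M[100]=-2
after AND r5, r5, #127: r5=(-2)&127=126
after LDR r5, [r1]: r5=M[100]=-2
after ADD r5, r5, #7: r5=(-2)+7=5
after ADD r1, r1, #4: r1=100+4=104
after SUB r2, r2, #1: r2=8-1=7
CMP r2, #4  (cmp 7,4)
BNE L0: taken
after LDR r5, [r1]: r5=M[104]=17
after AND r5, r5, #15: r5=17&15=1
after LDR r5, [r1]: r5=M[104]=17
after AND r5, r5, #127: r5=17&127=17
after LDR r5, [r1]: r5=M[104]=17
after ADD r5, r5, #7: r5=17+7=24
after ADD r1, r1, #4: r1=104+4=108
after SUB r2, r2, #1: r2=7-1=6
CMP r2, #4  (cmp 6,4)
BNE L0: taken
after LDR r5, [r1]: r5=M[108]=1
after AND r5, r5, #15: r5=1&15=1
after LDR r5, [r1]: r5=M[108]=1
after AND r5, r5, #127: r5=1&127=1
after LDR r5, [r1]: r5=M[108]=1
after ADD r5, r5, #7: r5=1+7=8
after ADD r1, r1, #4: r1=108+4=112
after SUB r2, r2, #1: r2=6-1=5
CMP r2, #4  (cmp 5,4)
BNE L0: taken
after LDR r5, [r1]: r5=M[112]=1
after AND r5, r5, #15: r5=1&15=1
after LDR r5, [r1]: r5=M[112]=1
after AND r5, r5, #127: r5=1&127=1
after LDR r5, [r1]: r5=M[112]=1
after ADD r5, r5, #7: r5=1+7=8
after ADD r1, r1, #4: r1=112+4=116
after SUB r2, r2, #1: r2=5-1=4
CMP r2, #4  (cmp 4,4)
BNE L0: not taken
STR r5, [112] → M[112]=8
halt.
Total executed instructions: 45.

45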